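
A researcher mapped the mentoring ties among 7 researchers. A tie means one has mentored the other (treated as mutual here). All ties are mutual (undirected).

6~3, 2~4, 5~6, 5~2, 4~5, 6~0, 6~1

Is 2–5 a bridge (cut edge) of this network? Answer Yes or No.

Even without that edge, 2 still reaches 5 via 2 – 4 – 5, so the network stays connected. Not a bridge.

No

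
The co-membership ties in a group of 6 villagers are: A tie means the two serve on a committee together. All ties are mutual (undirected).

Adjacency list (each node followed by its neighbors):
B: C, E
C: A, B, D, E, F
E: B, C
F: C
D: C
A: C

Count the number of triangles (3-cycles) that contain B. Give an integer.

B's neighbors: C and E.
Neighbor pairs that are themselves tied: B–C–E. Each forms one triangle with B, for 1 in total.

1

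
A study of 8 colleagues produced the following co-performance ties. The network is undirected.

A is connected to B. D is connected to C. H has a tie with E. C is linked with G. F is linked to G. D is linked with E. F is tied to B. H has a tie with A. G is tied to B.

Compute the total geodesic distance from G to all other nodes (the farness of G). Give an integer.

13

Distances from G: A:2, B:1, C:1, D:2, E:3, F:1, H:3.
Sum = 2 + 1 + 1 + 2 + 3 + 1 + 3 = 13.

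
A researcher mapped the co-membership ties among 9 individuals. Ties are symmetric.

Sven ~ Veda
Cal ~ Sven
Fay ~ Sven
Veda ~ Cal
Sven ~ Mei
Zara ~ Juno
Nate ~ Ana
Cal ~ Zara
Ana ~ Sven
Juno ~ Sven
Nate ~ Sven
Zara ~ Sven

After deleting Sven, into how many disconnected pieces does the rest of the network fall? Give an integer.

4

Without Sven, the remaining ties split the others into: {Mei}; {Fay}; {Cal, Juno, Veda, Zara}; {Ana, Nate}.
That's 4 separate components.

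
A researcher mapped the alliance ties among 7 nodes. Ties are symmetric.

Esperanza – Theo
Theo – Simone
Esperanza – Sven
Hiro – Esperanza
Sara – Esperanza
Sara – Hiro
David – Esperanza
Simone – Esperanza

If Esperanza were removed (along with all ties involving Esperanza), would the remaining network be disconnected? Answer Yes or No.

Removing Esperanza leaves {Simone and Theo} with no path to {Hiro and Sara}, so the network splits into 4 components. Esperanza is a cut vertex.

Yes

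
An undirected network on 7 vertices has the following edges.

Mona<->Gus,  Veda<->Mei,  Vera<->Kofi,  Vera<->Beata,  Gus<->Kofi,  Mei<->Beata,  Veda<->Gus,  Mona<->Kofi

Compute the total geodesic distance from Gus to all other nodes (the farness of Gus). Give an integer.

10

Distances from Gus: Beata:3, Kofi:1, Mei:2, Mona:1, Veda:1, Vera:2.
Sum = 3 + 1 + 2 + 1 + 1 + 2 = 10.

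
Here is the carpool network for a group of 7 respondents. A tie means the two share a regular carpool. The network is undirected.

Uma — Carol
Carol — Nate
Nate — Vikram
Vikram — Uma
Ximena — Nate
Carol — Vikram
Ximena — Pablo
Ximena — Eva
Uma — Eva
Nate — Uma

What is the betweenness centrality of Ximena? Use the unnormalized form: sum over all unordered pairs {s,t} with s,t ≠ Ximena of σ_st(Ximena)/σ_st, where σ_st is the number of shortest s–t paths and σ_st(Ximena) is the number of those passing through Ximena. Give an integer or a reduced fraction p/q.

11/2

Pairs whose geodesics pass through Ximena — Eva–Pablo: 1; Eva–Nate: 1/2; Pablo–Uma: 2/2; Pablo–Carol: 1; Pablo–Vikram: 1; Pablo–Nate: 1.
All other pairs contribute 0.
Summing the contributions gives betweenness(Ximena) = 11/2.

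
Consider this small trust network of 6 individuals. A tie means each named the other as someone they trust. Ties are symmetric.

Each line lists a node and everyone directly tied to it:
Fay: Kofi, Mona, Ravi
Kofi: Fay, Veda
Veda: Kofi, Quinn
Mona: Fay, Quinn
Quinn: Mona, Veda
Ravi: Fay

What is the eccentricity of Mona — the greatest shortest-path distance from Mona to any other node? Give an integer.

2

Distances from Mona: Fay:1, Kofi:2, Quinn:1, Ravi:2, Veda:2.
The largest is 2 (to Veda, Kofi, and Ravi), so the eccentricity of Mona is 2.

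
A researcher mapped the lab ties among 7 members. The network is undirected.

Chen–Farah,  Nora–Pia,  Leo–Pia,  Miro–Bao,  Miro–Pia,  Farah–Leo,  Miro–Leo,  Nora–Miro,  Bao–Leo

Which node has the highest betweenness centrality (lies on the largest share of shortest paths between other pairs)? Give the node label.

Unnormalized betweenness of each node: Bao:0, Chen:0, Farah:5, Leo:17/2, Miro:3, Nora:0, Pia:3/2.
Leo has the largest value, 17/2, making it the main broker — the node through which the most shortest paths run.

Leo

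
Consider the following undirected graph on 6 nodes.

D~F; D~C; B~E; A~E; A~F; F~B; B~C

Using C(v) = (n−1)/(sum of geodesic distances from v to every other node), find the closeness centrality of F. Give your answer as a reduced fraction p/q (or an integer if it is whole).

Distances from F: A:1, B:1, C:2, D:1, E:2. Sum = 7.
n = 6, so closeness = 5/7.

5/7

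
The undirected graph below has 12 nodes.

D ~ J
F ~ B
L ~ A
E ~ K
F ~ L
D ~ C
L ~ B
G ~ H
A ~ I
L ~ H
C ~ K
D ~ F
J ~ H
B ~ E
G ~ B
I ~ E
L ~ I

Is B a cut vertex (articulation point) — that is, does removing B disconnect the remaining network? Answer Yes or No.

Even without B, every remaining node can still reach every other (the residual graph is connected), so B is not a cut vertex.

No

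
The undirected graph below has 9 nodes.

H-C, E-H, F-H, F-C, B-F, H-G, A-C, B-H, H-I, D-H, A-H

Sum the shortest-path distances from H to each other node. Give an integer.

8

Distances from H: A:1, B:1, C:1, D:1, E:1, F:1, G:1, I:1.
Sum = 1 + 1 + 1 + 1 + 1 + 1 + 1 + 1 = 8.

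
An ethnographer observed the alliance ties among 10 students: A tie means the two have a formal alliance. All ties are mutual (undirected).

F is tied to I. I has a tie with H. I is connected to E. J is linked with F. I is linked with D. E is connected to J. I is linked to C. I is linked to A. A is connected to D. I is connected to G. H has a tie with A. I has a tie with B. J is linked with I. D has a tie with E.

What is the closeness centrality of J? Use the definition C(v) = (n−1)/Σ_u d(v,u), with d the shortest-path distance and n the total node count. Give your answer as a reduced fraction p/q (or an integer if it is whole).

Distances from J: A:2, B:2, C:2, D:2, E:1, F:1, G:2, H:2, I:1. Sum = 15.
n = 10, so closeness = 9/15 = 3/5.

3/5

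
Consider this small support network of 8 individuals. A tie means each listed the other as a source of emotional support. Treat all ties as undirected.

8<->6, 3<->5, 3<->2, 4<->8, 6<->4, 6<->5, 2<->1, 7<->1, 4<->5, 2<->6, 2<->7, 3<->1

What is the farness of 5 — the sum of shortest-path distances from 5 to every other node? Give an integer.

12

Distances from 5: 1:2, 2:2, 3:1, 4:1, 6:1, 7:3, 8:2.
Sum = 2 + 2 + 1 + 1 + 1 + 3 + 2 = 12.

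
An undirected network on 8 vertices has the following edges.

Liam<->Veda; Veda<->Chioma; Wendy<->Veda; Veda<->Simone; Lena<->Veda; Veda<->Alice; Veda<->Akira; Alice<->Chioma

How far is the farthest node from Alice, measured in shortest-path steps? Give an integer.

Distances from Alice: Akira:2, Chioma:1, Lena:2, Liam:2, Simone:2, Veda:1, Wendy:2.
The largest is 2 (to Akira, Wendy, Simone, Liam, and Lena), so the eccentricity of Alice is 2.

2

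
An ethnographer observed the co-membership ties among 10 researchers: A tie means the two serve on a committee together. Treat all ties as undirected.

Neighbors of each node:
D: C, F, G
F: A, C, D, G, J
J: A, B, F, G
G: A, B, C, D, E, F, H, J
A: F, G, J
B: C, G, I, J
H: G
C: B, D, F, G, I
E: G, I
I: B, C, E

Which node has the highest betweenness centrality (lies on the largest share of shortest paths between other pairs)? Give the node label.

G

Unnormalized betweenness of each node: A:0, B:12/5, C:39/10, D:0, E:13/15, F:61/30, G:503/30, H:0, I:1, J:31/30.
G has the largest value, 503/30, making it the main broker — the node through which the most shortest paths run.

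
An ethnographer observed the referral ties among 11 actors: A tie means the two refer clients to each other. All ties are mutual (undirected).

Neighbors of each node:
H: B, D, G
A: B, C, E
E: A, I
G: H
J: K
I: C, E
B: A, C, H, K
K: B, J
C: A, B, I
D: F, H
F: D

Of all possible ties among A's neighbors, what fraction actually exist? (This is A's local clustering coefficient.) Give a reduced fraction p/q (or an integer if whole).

A's neighbors: B, C, and E (k = 3).
Possible neighbor pairs: C(3,2) = 3. Edges among them: B–C → e = 1.
Clustering(A) = 1/3.

1/3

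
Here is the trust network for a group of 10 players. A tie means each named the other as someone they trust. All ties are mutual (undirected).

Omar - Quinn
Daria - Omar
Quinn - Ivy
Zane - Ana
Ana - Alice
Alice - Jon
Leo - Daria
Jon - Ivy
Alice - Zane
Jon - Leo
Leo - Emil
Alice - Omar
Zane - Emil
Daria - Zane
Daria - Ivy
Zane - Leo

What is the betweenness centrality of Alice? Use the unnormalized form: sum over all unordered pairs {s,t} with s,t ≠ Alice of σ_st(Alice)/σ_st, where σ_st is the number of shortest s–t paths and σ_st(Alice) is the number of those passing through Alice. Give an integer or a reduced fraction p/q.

Pairs whose geodesics pass through Alice — Quinn–Ana: 1; Quinn–Emil: 1/6; Quinn–Zane: 1/3; Ana–Omar: 1; Ana–Jon: 1; Ana–Ivy: 1/2; Emil–Omar: 1/3; Omar–Jon: 1; Omar–Zane: 1/2; Jon–Zane: 1/2.
All other pairs contribute 0.
Summing the contributions gives betweenness(Alice) = 19/3.

19/3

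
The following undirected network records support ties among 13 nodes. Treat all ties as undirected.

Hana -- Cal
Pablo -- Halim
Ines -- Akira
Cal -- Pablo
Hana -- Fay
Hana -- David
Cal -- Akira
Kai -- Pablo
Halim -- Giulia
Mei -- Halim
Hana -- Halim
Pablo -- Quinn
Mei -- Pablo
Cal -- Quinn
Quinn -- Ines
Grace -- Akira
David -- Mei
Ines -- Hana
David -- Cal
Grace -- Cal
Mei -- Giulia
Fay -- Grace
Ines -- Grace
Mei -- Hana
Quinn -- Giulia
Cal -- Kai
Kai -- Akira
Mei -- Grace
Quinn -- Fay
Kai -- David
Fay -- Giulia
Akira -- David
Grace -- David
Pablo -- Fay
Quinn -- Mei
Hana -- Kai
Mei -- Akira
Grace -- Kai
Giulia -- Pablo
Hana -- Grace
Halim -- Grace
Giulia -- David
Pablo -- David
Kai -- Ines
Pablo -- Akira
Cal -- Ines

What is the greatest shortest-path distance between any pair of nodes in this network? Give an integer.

Eccentricity of each node (its greatest distance to any other): Akira:2, Cal:2, David:2, Fay:2, Giulia:2, Grace:2, Halim:2, Hana:2, Ines:2, Kai:2, Mei:2, Pablo:2, Quinn:2.
The maximum eccentricity is 2, realized for instance by the pair David–Quinn via David – Giulia – Quinn. So the diameter is 2.

2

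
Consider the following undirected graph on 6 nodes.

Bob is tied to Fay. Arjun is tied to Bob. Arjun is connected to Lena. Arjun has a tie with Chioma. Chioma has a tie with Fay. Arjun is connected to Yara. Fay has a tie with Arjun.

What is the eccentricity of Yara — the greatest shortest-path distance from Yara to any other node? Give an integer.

2

Distances from Yara: Arjun:1, Bob:2, Chioma:2, Fay:2, Lena:2.
The largest is 2 (to Lena, Fay, Chioma, and Bob), so the eccentricity of Yara is 2.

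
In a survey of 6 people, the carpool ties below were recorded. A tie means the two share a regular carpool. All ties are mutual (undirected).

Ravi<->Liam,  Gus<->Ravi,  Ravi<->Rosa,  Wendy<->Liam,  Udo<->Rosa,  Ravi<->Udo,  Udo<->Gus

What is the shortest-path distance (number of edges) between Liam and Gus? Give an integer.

2

One shortest route is Liam – Ravi – Gus, which uses 2 edges, and Liam and Gus are not directly tied, so nothing shorter exists. So d(Liam,Gus) = 2.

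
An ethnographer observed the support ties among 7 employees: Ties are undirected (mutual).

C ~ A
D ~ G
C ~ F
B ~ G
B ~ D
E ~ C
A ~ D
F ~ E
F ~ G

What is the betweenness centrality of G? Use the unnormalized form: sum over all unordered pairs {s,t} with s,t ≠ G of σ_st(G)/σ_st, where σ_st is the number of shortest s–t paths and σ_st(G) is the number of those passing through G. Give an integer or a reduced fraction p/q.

4

Pairs whose geodesics pass through G — E–B: 1; E–D: 1/2; F–B: 1; F–D: 1; B–C: 1/2.
All other pairs contribute 0.
Summing the contributions gives betweenness(G) = 4.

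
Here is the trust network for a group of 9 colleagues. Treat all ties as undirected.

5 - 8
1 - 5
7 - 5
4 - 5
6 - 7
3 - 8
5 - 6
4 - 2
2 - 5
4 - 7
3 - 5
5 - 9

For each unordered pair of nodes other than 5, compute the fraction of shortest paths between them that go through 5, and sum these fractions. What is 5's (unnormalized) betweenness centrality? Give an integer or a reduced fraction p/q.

23

Pairs whose geodesics pass through 5 — 3–1: 1; 3–4: 1; 3–2: 1; 3–9: 1; 3–7: 1; 3–6: 1; 1–4: 1; 1–2: 1; 1–9: 1; 1–8: 1; 1–7: 1; 1–6: 1; 4–9: 1; 4–8: 1 … (+10 more pairs).
All other pairs contribute 0.
Summing the contributions gives betweenness(5) = 23.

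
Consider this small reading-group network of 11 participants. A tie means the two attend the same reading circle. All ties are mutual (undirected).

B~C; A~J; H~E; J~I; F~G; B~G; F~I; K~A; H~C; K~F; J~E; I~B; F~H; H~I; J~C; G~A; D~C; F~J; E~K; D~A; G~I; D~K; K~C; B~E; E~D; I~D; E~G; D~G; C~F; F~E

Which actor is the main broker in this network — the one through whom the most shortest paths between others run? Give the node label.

Unnormalized betweenness of each node: A:1, B:13/15, C:2741/780, D:539/195, E:3451/780, F:1273/390, G:2351/780, H:8/15, I:2351/780, J:1631/780, K:1181/780.
E has the largest value, 3451/780, making it the main broker — the node through which the most shortest paths run.

E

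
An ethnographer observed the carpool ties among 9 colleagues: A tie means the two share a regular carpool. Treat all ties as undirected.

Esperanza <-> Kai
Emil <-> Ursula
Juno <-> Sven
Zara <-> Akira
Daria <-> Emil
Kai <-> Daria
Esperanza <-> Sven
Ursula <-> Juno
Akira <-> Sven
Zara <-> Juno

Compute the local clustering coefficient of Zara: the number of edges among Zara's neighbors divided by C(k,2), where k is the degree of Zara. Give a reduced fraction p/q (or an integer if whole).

0

Zara's neighbors: Akira and Juno (k = 2).
Possible neighbor pairs: C(2,2) = 1. Edges among them: none → e = 0.
Clustering(Zara) = 0/1.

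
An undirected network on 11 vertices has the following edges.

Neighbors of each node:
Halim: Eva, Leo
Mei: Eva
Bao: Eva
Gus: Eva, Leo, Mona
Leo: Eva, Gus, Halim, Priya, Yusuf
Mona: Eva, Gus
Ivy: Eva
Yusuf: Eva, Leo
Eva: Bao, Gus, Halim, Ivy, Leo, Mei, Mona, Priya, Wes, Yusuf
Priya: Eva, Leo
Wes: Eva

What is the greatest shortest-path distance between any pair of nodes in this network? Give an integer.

2

Eccentricity of each node (its greatest distance to any other): Bao:2, Eva:1, Gus:2, Halim:2, Ivy:2, Leo:2, Mei:2, Mona:2, Priya:2, Wes:2, Yusuf:2.
The maximum eccentricity is 2, realized for instance by the pair Priya–Bao via Priya – Eva – Bao. So the diameter is 2.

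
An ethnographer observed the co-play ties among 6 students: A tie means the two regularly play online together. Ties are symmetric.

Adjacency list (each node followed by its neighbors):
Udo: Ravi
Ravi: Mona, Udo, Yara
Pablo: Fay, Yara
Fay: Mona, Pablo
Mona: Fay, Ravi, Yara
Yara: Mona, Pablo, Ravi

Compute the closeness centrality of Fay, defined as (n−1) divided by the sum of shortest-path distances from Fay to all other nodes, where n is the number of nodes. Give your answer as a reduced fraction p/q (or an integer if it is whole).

Distances from Fay: Mona:1, Pablo:1, Ravi:2, Udo:3, Yara:2. Sum = 9.
n = 6, so closeness = 5/9.

5/9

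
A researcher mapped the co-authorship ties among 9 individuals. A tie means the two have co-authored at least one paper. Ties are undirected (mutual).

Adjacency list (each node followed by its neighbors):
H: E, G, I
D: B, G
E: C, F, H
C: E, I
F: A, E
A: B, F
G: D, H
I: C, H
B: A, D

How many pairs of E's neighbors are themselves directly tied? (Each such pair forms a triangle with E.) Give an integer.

E's neighbors are C, F, and H, but none of them are tied to each other, so no triangle contains E.

0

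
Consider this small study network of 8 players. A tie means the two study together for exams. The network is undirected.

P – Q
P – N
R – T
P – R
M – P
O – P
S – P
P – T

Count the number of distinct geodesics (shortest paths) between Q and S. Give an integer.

The shortest distance is 2, and the only length-2 path is Q–P–S. So there is exactly 1 shortest path.

1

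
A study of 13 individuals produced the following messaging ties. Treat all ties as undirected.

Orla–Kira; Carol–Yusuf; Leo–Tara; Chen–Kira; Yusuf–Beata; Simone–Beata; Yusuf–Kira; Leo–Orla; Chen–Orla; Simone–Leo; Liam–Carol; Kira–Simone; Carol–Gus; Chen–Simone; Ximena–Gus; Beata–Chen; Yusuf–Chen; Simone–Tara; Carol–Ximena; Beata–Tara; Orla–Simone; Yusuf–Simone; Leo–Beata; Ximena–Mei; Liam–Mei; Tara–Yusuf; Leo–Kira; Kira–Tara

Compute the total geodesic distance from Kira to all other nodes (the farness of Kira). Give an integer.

23

Distances from Kira: Beata:2, Carol:2, Chen:1, Gus:3, Leo:1, Liam:3, Mei:4, Orla:1, Simone:1, Tara:1, Ximena:3, Yusuf:1.
Sum = 2 + 2 + 1 + 3 + 1 + 3 + 4 + 1 + 1 + 1 + 3 + 1 = 23.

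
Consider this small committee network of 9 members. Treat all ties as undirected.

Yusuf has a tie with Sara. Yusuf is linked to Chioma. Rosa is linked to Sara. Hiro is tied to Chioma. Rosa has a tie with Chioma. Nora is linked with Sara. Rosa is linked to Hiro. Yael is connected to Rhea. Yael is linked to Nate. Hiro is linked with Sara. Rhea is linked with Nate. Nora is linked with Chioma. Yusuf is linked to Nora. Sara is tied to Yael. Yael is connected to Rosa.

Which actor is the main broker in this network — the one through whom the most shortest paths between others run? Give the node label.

Unnormalized betweenness of each node: Chioma:2, Hiro:1/4, Nate:0, Nora:1/4, Rhea:0, Rosa:19/4, Sara:19/2, Yael:12, Yusuf:1/4.
Yael has the largest value, 12, making it the main broker — the node through which the most shortest paths run.

Yael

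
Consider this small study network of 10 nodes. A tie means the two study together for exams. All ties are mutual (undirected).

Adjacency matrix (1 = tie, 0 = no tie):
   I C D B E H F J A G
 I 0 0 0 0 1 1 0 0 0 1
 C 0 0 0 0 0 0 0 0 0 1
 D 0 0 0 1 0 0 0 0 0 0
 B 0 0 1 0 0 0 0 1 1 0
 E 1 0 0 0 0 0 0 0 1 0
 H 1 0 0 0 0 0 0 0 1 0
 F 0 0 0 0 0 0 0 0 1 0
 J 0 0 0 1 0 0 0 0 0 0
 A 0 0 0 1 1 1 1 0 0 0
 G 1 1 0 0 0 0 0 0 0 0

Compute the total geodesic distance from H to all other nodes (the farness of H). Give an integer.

Distances from H: A:1, B:2, C:3, D:3, E:2, F:2, G:2, I:1, J:3.
Sum = 1 + 2 + 3 + 3 + 2 + 2 + 2 + 1 + 3 = 19.

19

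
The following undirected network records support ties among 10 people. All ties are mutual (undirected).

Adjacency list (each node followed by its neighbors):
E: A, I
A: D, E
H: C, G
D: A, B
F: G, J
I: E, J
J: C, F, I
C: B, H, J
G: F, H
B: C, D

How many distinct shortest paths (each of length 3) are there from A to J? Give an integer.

1

The shortest distance is 3, and the only length-3 path is A–E–I–J. So there is exactly 1 shortest path.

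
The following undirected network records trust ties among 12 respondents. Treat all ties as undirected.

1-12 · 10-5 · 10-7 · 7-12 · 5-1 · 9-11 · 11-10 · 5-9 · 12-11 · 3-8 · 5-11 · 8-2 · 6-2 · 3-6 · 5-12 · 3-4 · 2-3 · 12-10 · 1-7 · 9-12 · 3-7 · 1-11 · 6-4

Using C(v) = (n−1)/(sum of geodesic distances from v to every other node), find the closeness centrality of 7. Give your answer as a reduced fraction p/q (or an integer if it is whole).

11/18

Distances from 7: 1:1, 2:2, 3:1, 4:2, 5:2, 6:2, 8:2, 9:2, 10:1, 11:2, 12:1. Sum = 18.
n = 12, so closeness = 11/18.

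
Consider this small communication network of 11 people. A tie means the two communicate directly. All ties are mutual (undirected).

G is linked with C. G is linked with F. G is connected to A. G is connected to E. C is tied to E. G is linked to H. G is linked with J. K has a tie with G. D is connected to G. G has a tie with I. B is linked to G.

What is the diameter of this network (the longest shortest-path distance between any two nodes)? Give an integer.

2

Eccentricity of each node (its greatest distance to any other): A:2, B:2, C:2, D:2, E:2, F:2, G:1, H:2, I:2, J:2, K:2.
The maximum eccentricity is 2, realized for instance by the pair H–D via H – G – D. So the diameter is 2.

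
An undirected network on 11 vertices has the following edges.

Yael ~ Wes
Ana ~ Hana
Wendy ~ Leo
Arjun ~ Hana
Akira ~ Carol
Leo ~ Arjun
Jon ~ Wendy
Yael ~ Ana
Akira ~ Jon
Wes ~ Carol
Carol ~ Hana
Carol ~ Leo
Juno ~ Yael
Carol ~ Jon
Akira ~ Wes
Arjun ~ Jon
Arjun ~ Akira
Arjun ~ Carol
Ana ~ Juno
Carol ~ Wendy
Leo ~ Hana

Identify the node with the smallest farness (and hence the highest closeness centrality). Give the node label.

Carol

Farness (sum of distances to all others) for each node — Akira:18, Ana:20, Arjun:17, Carol:14, Hana:16, Jon:20, Juno:26, Leo:18, Wendy:21, Wes:17, Yael:21.
The smallest farness is 14, for Carol, so Carol has the highest closeness.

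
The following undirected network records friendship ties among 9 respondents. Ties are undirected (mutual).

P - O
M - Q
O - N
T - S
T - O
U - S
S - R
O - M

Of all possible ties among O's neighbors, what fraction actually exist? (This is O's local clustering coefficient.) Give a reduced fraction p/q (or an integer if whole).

0

O's neighbors: M, N, P, and T (k = 4).
Possible neighbor pairs: C(4,2) = 6. Edges among them: none → e = 0.
Clustering(O) = 0/6 = 0.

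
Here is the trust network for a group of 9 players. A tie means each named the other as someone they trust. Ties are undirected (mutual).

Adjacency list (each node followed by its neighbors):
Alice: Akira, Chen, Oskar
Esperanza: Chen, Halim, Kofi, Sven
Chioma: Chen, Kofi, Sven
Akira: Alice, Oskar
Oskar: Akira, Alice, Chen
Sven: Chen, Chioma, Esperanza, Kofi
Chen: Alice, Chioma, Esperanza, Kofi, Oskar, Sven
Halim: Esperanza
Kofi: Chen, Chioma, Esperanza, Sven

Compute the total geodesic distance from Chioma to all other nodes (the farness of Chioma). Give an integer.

Distances from Chioma: Akira:3, Alice:2, Chen:1, Esperanza:2, Halim:3, Kofi:1, Oskar:2, Sven:1.
Sum = 3 + 2 + 1 + 2 + 3 + 1 + 2 + 1 = 15.

15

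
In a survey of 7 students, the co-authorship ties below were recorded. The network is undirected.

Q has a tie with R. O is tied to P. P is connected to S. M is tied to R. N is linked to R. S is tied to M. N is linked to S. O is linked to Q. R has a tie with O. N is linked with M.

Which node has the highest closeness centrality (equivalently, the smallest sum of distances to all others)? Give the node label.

R

Farness (sum of distances to all others) for each node — M:9, N:9, O:9, P:10, Q:11, R:8, S:10.
The smallest farness is 8, for R, so R has the highest closeness.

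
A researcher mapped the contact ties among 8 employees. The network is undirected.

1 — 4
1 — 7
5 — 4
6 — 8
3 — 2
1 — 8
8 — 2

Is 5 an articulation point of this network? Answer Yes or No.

No

Even without 5, every remaining node can still reach every other (the residual graph is connected), so 5 is not a cut vertex.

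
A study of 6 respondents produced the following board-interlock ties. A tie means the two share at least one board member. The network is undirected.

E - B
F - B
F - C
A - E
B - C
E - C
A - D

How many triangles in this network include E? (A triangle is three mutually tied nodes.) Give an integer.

1

E's neighbors: A, B, and C.
Neighbor pairs that are themselves tied: E–B–C. Each forms one triangle with E, for 1 in total.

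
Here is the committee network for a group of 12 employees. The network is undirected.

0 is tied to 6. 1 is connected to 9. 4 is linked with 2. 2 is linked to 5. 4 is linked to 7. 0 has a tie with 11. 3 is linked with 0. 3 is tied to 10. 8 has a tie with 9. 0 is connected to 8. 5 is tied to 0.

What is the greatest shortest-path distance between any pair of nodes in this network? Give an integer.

Eccentricity of each node (its greatest distance to any other): 0:4, 1:7, 2:5, 3:5, 4:6, 5:4, 6:5, 7:7, 8:5, 9:6, 10:6, 11:5.
The maximum eccentricity is 7, realized for instance by the pair 7–1 via 7 – 4 – 2 – 5 – 0 – 8 – 9 – 1. So the diameter is 7.

7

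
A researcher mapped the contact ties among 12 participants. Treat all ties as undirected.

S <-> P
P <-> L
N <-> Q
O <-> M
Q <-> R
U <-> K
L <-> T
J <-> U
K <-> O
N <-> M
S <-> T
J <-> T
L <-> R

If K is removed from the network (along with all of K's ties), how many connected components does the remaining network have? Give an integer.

K's neighbors (O and U) remain reachable from one another through other ties, so the rest of the network stays in one piece.

1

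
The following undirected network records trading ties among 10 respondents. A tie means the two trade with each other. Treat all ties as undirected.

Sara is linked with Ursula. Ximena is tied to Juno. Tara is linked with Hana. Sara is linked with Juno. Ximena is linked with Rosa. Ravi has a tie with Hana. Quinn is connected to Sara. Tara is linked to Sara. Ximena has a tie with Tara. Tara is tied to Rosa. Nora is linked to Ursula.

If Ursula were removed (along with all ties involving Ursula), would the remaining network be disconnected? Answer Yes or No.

Yes

Removing Ursula leaves {Hana, Juno, Quinn, Ravi, Rosa, Sara, Tara, and Ximena} with no path to {Nora}, so the network splits into 2 components. Ursula is a cut vertex.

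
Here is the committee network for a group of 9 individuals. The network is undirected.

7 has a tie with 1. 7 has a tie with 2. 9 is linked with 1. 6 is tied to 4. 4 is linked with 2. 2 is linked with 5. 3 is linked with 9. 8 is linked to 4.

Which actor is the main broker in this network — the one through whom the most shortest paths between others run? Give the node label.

2

Unnormalized betweenness of each node: 1:12, 2:19, 3:0, 4:13, 5:0, 6:0, 7:15, 8:0, 9:7.
2 has the largest value, 19, making it the main broker — the node through which the most shortest paths run.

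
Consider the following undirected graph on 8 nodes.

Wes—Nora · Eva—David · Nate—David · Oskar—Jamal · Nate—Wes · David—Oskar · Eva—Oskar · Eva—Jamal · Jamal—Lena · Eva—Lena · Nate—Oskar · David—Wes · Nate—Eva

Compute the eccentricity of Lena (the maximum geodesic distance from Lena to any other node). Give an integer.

4

Distances from Lena: David:2, Eva:1, Jamal:1, Nate:2, Nora:4, Oskar:2, Wes:3.
The largest is 4 (to Nora), so the eccentricity of Lena is 4.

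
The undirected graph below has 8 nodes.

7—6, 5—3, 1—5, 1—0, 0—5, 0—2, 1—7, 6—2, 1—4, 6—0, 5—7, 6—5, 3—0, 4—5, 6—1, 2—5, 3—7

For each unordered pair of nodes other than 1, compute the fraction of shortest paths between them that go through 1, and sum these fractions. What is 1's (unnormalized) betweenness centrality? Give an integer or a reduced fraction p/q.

Pairs whose geodesics pass through 1 — 6–4: 1/2; 7–4: 1/2; 7–0: 1/4; 4–0: 1/2.
All other pairs contribute 0.
Summing the contributions gives betweenness(1) = 7/4.

7/4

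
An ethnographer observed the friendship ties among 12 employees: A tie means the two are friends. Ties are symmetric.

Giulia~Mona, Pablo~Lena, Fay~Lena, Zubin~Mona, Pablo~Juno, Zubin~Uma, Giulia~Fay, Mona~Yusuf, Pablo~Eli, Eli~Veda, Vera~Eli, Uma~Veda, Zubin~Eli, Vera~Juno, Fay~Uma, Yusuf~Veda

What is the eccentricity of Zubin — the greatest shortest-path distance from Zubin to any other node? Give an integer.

Distances from Zubin: Eli:1, Fay:2, Giulia:2, Juno:3, Lena:3, Mona:1, Pablo:2, Uma:1, Veda:2, Vera:2, Yusuf:2.
The largest is 3 (to Lena and Juno), so the eccentricity of Zubin is 3.

3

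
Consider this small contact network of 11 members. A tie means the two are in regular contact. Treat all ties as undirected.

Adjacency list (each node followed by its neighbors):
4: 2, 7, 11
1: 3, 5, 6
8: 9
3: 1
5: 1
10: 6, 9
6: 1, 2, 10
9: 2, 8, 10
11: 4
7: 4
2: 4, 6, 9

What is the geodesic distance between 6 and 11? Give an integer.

One shortest route is 6 – 2 – 4 – 11, which uses 3 edges, and at distance 2 from 6 we only reach {3, 4, 5, 9}, which does not include 11. So d(6,11) = 3.

3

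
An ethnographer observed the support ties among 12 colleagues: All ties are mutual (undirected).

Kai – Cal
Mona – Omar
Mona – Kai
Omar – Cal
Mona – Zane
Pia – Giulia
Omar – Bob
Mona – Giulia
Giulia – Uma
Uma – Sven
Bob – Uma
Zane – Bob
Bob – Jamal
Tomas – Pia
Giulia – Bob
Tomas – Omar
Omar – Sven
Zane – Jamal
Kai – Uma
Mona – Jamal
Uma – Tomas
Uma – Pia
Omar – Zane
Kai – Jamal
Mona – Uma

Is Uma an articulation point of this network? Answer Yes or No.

No

Even without Uma, every remaining node can still reach every other (the residual graph is connected), so Uma is not a cut vertex.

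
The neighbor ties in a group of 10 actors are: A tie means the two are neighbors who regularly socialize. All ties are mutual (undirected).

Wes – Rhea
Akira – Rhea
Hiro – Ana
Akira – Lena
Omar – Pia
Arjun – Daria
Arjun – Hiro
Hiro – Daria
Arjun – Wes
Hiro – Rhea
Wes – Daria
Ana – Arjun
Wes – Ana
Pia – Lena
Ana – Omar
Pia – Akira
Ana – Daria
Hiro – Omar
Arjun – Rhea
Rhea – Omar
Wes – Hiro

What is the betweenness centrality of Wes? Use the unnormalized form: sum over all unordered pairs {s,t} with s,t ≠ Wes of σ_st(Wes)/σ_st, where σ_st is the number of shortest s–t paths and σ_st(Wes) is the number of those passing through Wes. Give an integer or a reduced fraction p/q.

Pairs whose geodesics pass through Wes — Akira–Ana: 1/5; Akira–Daria: 1/3; Lena–Daria: 1/5; Ana–Rhea: 1/4; Daria–Rhea: 1/3.
All other pairs contribute 0.
Summing the contributions gives betweenness(Wes) = 79/60.

79/60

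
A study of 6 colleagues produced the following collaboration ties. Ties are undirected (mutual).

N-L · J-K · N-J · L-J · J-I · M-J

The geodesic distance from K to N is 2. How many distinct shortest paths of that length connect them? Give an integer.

The shortest distance is 2, and the only length-2 path is K–J–N. So there is exactly 1 shortest path.

1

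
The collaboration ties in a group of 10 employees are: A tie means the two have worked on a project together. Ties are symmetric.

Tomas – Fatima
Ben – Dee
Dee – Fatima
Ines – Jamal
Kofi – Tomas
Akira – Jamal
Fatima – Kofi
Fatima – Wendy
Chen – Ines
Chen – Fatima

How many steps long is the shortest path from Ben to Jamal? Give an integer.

One shortest route is Ben – Dee – Fatima – Chen – Ines – Jamal, which uses 5 edges, and at distance 4 from Ben we only reach {Ines}, which does not include Jamal. So d(Ben,Jamal) = 5.

5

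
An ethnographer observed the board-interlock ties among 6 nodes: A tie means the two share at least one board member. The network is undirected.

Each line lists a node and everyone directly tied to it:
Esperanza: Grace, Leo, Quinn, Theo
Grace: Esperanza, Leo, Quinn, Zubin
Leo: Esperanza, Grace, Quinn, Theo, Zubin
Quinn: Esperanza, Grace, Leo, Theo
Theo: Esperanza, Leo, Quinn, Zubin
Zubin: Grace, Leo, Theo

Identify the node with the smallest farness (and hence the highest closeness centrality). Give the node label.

Farness (sum of distances to all others) for each node — Esperanza:6, Grace:6, Leo:5, Quinn:6, Theo:6, Zubin:7.
The smallest farness is 5, for Leo, so Leo has the highest closeness.

Leo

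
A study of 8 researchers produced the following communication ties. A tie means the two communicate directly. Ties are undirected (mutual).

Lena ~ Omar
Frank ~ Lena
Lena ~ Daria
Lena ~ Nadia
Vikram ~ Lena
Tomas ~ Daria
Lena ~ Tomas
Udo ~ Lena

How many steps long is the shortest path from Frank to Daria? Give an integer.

2

One shortest route is Frank – Lena – Daria, which uses 2 edges, and Frank and Daria are not directly tied, so nothing shorter exists. So d(Frank,Daria) = 2.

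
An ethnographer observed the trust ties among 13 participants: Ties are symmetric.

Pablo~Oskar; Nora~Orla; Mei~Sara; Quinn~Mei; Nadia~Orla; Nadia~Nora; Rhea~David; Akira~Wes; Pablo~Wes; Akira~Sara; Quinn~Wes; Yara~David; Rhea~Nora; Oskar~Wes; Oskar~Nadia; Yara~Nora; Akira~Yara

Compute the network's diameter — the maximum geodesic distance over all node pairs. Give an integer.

Eccentricity of each node (its greatest distance to any other): Akira:3, David:4, Mei:5, Nadia:4, Nora:4, Orla:5, Oskar:4, Pablo:4, Quinn:5, Rhea:5, Sara:4, Wes:4, Yara:3.
The maximum eccentricity is 5, realized for instance by the pair Rhea–Quinn via Rhea – Nora – Yara – Akira – Wes – Quinn. So the diameter is 5.

5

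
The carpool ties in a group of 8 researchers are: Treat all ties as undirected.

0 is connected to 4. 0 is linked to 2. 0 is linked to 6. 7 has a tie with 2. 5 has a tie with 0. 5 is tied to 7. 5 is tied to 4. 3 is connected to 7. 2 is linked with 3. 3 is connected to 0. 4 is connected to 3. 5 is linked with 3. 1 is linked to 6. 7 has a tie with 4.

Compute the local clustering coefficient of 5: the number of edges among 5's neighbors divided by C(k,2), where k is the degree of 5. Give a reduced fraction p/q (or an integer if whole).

5's neighbors: 0, 3, 4, and 7 (k = 4).
Possible neighbor pairs: C(4,2) = 6. Edges among them: 0–3, 0–4, 3–4, 3–7, 4–7 → e = 5.
Clustering(5) = 5/6.

5/6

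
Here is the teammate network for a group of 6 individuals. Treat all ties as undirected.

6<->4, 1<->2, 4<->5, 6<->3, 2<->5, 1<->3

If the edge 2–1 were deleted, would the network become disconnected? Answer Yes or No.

Even without that edge, 2 still reaches 1 via 2 – 5 – 4 – 6 – 3 – 1, so the network stays connected. Not a bridge.

No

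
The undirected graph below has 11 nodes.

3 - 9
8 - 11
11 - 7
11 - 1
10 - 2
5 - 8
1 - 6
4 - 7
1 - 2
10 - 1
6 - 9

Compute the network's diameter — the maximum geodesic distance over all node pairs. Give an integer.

6

Eccentricity of each node (its greatest distance to any other): 1:3, 2:4, 3:6, 4:6, 5:6, 6:4, 7:5, 8:5, 9:5, 10:4, 11:4.
The maximum eccentricity is 6, realized for instance by the pair 3–5 via 3 – 9 – 6 – 1 – 11 – 8 – 5. So the diameter is 6.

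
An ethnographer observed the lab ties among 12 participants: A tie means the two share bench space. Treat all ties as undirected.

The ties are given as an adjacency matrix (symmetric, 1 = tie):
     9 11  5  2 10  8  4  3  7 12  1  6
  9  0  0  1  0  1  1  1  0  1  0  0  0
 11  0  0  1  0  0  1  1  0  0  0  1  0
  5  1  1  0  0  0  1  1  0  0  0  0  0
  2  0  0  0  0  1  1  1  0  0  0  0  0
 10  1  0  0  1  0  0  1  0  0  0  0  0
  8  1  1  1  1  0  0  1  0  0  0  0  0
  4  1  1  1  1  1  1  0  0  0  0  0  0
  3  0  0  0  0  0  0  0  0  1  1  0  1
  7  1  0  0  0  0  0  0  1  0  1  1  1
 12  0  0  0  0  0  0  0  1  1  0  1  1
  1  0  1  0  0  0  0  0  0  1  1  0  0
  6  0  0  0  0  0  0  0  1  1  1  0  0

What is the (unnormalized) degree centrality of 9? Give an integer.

9 is directly tied to 4, 5, 7, 8, and 10. That is 5 neighbors, so the degree of 9 is 5.

5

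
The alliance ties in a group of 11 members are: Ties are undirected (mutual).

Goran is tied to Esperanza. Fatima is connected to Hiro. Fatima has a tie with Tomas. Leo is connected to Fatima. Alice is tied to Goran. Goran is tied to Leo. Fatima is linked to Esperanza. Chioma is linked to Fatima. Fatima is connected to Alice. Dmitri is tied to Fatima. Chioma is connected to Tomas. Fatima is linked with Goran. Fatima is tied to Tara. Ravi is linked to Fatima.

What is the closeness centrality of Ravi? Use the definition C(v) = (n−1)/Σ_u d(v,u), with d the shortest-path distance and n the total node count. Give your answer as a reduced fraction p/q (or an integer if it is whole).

Distances from Ravi: Alice:2, Chioma:2, Dmitri:2, Esperanza:2, Fatima:1, Goran:2, Hiro:2, Leo:2, Tara:2, Tomas:2. Sum = 19.
n = 11, so closeness = 10/19.

10/19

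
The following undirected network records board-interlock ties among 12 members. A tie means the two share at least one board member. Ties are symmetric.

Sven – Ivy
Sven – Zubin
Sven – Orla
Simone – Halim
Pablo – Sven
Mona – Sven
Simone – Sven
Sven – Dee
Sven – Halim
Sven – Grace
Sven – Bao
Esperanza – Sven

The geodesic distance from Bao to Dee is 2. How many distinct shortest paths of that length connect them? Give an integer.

The shortest distance is 2, and the only length-2 path is Bao–Sven–Dee. So there is exactly 1 shortest path.

1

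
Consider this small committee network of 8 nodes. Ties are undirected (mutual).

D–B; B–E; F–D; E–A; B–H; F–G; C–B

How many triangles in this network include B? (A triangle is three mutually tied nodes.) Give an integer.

0

B's neighbors are C, D, E, and H, but none of them are tied to each other, so no triangle contains B.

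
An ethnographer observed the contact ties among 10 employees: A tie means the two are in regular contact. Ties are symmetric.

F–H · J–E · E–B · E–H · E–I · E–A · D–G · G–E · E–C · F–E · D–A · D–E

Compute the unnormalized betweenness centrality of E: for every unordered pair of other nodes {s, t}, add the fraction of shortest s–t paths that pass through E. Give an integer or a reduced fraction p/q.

Pairs whose geodesics pass through E — G–I: 1; G–J: 1; G–A: 1/2; G–F: 1; G–H: 1; G–C: 1; G–B: 1; I–J: 1; I–A: 1; I–F: 1; I–H: 1; I–D: 1; I–C: 1; I–B: 1 … (+19 more pairs).
All other pairs contribute 0.
Summing the contributions gives betweenness(E) = 65/2.

65/2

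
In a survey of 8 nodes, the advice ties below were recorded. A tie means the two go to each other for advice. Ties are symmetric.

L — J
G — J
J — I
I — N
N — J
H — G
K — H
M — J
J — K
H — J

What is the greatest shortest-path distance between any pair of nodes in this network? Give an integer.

2

Eccentricity of each node (its greatest distance to any other): G:2, H:2, I:2, J:1, K:2, L:2, M:2, N:2.
The maximum eccentricity is 2, realized for instance by the pair H–L via H – J – L. So the diameter is 2.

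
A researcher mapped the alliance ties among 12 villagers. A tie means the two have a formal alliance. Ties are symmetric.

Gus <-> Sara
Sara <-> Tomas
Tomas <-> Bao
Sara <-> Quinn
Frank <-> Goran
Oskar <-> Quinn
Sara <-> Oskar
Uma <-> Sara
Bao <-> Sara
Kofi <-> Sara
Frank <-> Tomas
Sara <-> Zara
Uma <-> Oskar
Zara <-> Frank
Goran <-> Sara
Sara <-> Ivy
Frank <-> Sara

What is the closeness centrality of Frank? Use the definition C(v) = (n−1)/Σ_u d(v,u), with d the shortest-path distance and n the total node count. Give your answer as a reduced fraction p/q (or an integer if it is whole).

Distances from Frank: Bao:2, Goran:1, Gus:2, Ivy:2, Kofi:2, Oskar:2, Quinn:2, Sara:1, Tomas:1, Uma:2, Zara:1. Sum = 18.
n = 12, so closeness = 11/18.

11/18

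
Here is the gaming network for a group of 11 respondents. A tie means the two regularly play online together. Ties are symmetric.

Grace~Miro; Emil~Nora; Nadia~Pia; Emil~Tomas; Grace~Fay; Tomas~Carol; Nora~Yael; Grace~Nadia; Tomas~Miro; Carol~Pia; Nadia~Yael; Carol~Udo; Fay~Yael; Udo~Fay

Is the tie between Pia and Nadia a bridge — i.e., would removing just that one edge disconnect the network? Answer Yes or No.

Even without that edge, Pia still reaches Nadia via Pia – Carol – Tomas – Miro – Grace – Nadia, so the network stays connected. Not a bridge.

No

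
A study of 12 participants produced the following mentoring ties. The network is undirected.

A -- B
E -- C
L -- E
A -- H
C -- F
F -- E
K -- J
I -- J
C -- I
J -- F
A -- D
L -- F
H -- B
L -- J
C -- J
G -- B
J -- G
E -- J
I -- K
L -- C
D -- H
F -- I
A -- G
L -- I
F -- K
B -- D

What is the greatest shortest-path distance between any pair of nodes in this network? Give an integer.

4

Eccentricity of each node (its greatest distance to any other): A:3, B:3, C:4, D:4, E:4, F:4, G:2, H:4, I:4, J:3, K:4, L:4.
The maximum eccentricity is 4, realized for instance by the pair H–F via H – A – G – J – F. So the diameter is 4.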